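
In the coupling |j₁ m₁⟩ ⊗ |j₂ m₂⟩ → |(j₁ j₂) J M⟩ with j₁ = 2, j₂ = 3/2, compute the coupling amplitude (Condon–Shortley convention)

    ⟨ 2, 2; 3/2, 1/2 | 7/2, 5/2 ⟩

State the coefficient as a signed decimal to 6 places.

+0.654654  (= +√(3/7))

triangle: 0!×4!×3!/8! = 144/40320
(j±m)!: 4!×0!×2!×1!×6!×1! = 34560
prefactor² = (2J+1)×Δ×N² = 6912/7
  k=0: +1/(0!×0!×0!×2!×4!×1!) = 1/48
Σ = 1/48  ⇒  CG² = 6912/7×1/48² = 3/7
CG = +√(3/7) = +0.654654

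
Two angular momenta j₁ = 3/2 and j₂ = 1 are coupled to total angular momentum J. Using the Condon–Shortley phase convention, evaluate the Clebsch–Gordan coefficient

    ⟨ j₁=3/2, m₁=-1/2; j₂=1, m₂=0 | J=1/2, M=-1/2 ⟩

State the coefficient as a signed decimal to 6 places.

√[2·2!1!0!/4! · 1!2!1!1!0!1!] = √(1/3)
  +(−1)^1/∏(1,1,1,0,0,0)! = -1  (running -1)
⟨..|..⟩ = √(1/3)·(-1) = -0.577350

−√(1/3) ≈ -0.577350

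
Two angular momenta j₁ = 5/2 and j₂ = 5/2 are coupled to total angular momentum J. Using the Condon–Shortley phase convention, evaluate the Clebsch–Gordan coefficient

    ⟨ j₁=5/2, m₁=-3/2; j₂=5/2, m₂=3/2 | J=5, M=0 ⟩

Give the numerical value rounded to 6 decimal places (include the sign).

triangle: 0!·5!·5!/11! = 14400/39916800
(j±m)!: 1!·4!·4!·1!·5!·5! = 8294400
prefactor² = (2J+1)·Δ·N² = 230400/7
  k=0: +1/(0!·0!·4!·4!·1!·1!) = 1/576
Σ = 1/576  ⇒  CG² = 230400/7·1/576² = 25/252
CG = +√(25/252) = +0.314970

+√(25/252) ≈ +0.314970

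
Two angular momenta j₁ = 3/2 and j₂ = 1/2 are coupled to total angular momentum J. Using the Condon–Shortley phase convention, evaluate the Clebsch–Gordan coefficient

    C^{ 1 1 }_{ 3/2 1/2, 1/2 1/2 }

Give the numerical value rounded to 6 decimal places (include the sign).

−√(1/4) ≈ -0.500000

triangle: 1!·2!·0!/4! = 2/24
(j±m)!: 2!·1!·1!·0!·2!·0! = 4
prefactor² = (2J+1)·Δ·N² = 1
  k=1: −1/(1!·0!·0!·0!·2!·0!) = -1/2
Σ = -1/2  ⇒  CG² = 1·(-1/2)² = 1/4
CG = −√(1/4) = -0.500000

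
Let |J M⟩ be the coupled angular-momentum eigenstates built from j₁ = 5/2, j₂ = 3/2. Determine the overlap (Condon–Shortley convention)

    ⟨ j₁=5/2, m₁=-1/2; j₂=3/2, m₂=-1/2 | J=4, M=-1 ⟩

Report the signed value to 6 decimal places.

+0.731925

triangle: 0!×5!×3!/9! = 720/362880
(j±m)!: 2!×3!×1!×2!×3!×5! = 17280
prefactor² = (2J+1)×Δ×N² = 2160/7
  k=0: +1/(0!×0!×3!×1!×2!×2!) = 1/24
Σ = 1/24  ⇒  CG² = 2160/7×1/24² = 15/28
CG = +√(15/28) = +0.731925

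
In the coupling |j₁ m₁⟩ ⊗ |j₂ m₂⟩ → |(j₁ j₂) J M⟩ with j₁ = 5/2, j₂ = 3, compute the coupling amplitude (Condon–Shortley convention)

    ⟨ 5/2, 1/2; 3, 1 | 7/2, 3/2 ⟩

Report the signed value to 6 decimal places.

-0.487950

√[8·2!3!4!/10! · 3!2!4!2!5!2!] = √(3072/35)
  +(−1)^0/∏(0,2,2,4,1,0)! = 1/96  (running 1/96)
  +(−1)^1/∏(1,1,1,3,2,1)! = -1/12  (running -7/96)
  +(−1)^2/∏(2,0,0,2,3,2)! = 1/48  (running -5/96)
⟨..|..⟩ = √(3072/35)·(-5/96) = -0.487950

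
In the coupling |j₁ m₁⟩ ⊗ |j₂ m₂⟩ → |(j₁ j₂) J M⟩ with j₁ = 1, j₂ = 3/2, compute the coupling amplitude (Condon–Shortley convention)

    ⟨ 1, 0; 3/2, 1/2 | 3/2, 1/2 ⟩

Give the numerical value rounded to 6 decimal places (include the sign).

triangle: 1!*1!*2!/5! = 2/120
(j±m)!: 1!*1!*2!*1!*2!*1! = 4
prefactor² = (2J+1)*Δ*N² = 4/15
  k=0: +1/(0!*1!*1!*2!*0!*0!) = 1/2
  k=1: −1/(1!*0!*0!*1!*1!*1!) = -1
Σ = -1/2  ⇒  CG² = 4/15*(-1/2)² = 1/15
CG = −√(1/15) = -0.258199

-0.258199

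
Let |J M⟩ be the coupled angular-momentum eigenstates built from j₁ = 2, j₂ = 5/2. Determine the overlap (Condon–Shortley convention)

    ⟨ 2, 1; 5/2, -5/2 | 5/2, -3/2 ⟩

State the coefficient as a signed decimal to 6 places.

+0.654654  (= +√(3/7))

j₁+j₂−J=2  J+j₁−j₂=2  J−j₁+j₂=3  j₁+j₂+J+1=8
(j₁±m₁, j₂±m₂, J±M) = (3,1,0,5,1,4)
P² = 432/7
sum k=0..0:
  [0] +1/12 = 1/12
S = 1/12
C² = P²·S² = 3/7 ; C = +0.654654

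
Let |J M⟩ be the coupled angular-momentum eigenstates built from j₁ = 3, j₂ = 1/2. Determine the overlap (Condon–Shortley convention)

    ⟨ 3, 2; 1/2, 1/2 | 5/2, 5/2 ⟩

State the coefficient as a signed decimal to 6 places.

triangle: 1!×5!×0!/7! = 120/5040
(j±m)!: 5!×1!×1!×0!×5!×0! = 14400
prefactor² = (2J+1)×Δ×N² = 14400/7
  k=1: −1/(1!×0!×0!×0!×5!×0!) = -1/120
Σ = -1/120  ⇒  CG² = 14400/7×(-1/120)² = 1/7
CG = −√(1/7) = -0.377964

−√(1/7) ≈ -0.377964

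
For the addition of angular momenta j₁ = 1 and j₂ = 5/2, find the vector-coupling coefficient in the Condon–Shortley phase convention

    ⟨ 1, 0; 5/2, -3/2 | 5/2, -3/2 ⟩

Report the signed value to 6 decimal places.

+0.507093

√[6·1!1!4!/7! · 1!1!1!4!1!4!] = √(576/35)
  +(−1)^0/∏(0,1,1,1,0,3)! = 1/6  (running 1/6)
  +(−1)^1/∏(1,0,0,0,1,4)! = -1/24  (running 1/8)
⟨..|..⟩ = √(576/35)·(1/8) = +0.507093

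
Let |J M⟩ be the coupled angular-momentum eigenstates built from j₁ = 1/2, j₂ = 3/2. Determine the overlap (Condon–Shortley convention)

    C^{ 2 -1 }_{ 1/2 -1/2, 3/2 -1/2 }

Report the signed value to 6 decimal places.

+√(3/4) ≈ +0.866025

j₁+j₂−J=0  J+j₁−j₂=1  J−j₁+j₂=3  j₁+j₂+J+1=5
(j₁±m₁, j₂±m₂, J±M) = (0,1,1,2,1,3)
P² = 3
sum k=0..0:
  [0] +1/2 = 1/2
S = 1/2
C² = P²·S² = 3/4 ; C = +0.866025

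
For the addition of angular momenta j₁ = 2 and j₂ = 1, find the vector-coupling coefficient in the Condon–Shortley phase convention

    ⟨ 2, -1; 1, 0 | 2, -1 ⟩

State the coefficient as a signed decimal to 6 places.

−√(1/6) = -0.408248

√[5·1!3!1!/6! · 1!3!1!1!1!3!] = √(3/2)
  +(−1)^0/∏(0,1,3,1,0,0)! = 1/6  (running 1/6)
  +(−1)^1/∏(1,0,2,0,1,1)! = -1/2  (running -1/3)
⟨..|..⟩ = √(3/2)·(-1/3) = -0.408248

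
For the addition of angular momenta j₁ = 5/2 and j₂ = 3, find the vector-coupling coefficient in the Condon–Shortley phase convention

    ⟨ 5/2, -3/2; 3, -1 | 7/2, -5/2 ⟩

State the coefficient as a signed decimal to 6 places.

triangle: 2!*3!*4!/10! = 288/3628800
(j±m)!: 1!*4!*2!*4!*1!*6! = 829440
prefactor² = (2J+1)*Δ*N² = 18432/35
  k=1: −1/(1!*1!*3!*1!*0!*3!) = -1/36
  k=2: +1/(2!*0!*2!*0!*1!*4!) = 1/96
Σ = -5/288  ⇒  CG² = 18432/35*(-5/288)² = 10/63
CG = −√(10/63) = -0.398410

−√(10/63) = -0.398410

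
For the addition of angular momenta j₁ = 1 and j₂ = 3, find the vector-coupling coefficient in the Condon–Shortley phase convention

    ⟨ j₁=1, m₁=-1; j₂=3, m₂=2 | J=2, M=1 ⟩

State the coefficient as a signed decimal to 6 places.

triangle: 2!×0!×4!/7! = 48/5040
(j±m)!: 0!×2!×5!×1!×3!×1! = 1440
prefactor² = (2J+1)×Δ×N² = 480/7
  k=2: +1/(2!×0!×0!×3!×0!×1!) = 1/12
Σ = 1/12  ⇒  CG² = 480/7×1/12² = 10/21
CG = +√(10/21) = +0.690066

+0.690066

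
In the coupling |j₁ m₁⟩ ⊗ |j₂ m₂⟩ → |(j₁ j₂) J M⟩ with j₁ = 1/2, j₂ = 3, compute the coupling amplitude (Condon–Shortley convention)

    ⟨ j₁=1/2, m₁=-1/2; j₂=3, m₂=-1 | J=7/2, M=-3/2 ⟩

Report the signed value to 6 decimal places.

+√(5/7) = +0.845154

triangle: 0!*1!*6!/8! = 720/40320
(j±m)!: 0!*1!*2!*4!*2!*5! = 11520
prefactor² = (2J+1)*Δ*N² = 11520/7
  k=0: +1/(0!*0!*1!*2!*0!*4!) = 1/48
Σ = 1/48  ⇒  CG² = 11520/7*1/48² = 5/7
CG = +√(5/7) = +0.845154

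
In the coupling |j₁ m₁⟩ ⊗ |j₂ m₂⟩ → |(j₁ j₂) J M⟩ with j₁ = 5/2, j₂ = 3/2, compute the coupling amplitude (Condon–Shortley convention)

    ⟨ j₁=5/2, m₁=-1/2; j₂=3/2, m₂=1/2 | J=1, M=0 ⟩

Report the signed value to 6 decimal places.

triangle: 3!*2!*0!/6! = 12/720
(j±m)!: 2!*3!*2!*1!*1!*1! = 24
prefactor² = (2J+1)*Δ*N² = 6/5
  k=2: +1/(2!*1!*1!*0!*1!*0!) = 1/2
Σ = 1/2  ⇒  CG² = 6/5*1/2² = 3/10
CG = +√(3/10) = +0.547723

+√(3/10) = +0.547723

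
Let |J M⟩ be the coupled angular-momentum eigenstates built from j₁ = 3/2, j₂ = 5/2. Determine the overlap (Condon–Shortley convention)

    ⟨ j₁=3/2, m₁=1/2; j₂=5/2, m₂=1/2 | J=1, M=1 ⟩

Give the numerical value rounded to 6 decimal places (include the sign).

triangle: 3!×0!×2!/6! = 12/720
(j±m)!: 2!×1!×3!×2!×2!×0! = 48
prefactor² = (2J+1)×Δ×N² = 12/5
  k=1: −1/(1!×2!×0!×2!×0!×0!) = -1/4
Σ = -1/4  ⇒  CG² = 12/5×(-1/4)² = 3/20
CG = −√(3/20) = -0.387298

-0.387298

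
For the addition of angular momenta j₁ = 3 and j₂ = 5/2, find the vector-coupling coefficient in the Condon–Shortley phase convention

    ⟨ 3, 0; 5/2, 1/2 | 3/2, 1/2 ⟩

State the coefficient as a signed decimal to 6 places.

triangle: 4!×2!×1!/8! = 48/40320
(j±m)!: 3!×3!×3!×2!×2!×1! = 864
prefactor² = (2J+1)×Δ×N² = 144/35
  k=2: +1/(2!×2!×1!×1!×1!×0!) = 1/4
  k=3: −1/(3!×1!×0!×0!×2!×1!) = -1/12
Σ = 1/6  ⇒  CG² = 144/35×1/6² = 4/35
CG = +√(4/35) = +0.338062

+√(4/35) = +0.338062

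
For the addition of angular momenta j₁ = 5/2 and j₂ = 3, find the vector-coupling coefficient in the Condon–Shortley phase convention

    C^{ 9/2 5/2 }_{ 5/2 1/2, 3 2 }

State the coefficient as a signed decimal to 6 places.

-0.497468

j₁+j₂−J=1  J+j₁−j₂=4  J−j₁+j₂=5  j₁+j₂+J+1=11
(j₁±m₁, j₂±m₂, J±M) = (3,2,5,1,7,2)
P² = 115200/11
sum k=0..1:
  [0] +1/480 = 1/480
  [1] −1/144 = -1/144
S = -7/1440
C² = P²·S² = 49/198 ; C = -0.497468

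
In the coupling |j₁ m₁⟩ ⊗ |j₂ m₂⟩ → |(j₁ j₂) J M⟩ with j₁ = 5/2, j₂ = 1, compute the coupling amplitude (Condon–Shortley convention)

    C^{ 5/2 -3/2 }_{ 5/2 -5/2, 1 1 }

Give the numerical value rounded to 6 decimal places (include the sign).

triangle: 1!*4!*1!/7! = 24/5040
(j±m)!: 0!*5!*2!*0!*1!*4! = 5760
prefactor² = (2J+1)*Δ*N² = 1152/7
  k=1: −1/(1!*0!*4!*1!*0!*0!) = -1/24
Σ = -1/24  ⇒  CG² = 1152/7*(-1/24)² = 2/7
CG = −√(2/7) = -0.534522

-0.534522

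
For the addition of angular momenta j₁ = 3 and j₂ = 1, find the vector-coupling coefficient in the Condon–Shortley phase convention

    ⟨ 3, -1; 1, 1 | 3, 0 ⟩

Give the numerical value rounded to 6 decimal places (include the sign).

−√(1/2) = -0.707107

triangle: 1!·5!·1!/8! = 120/40320
(j±m)!: 2!·4!·2!·0!·3!·3! = 3456
prefactor² = (2J+1)·Δ·N² = 72
  k=1: −1/(1!·0!·3!·1!·2!·0!) = -1/12
Σ = -1/12  ⇒  CG² = 72·(-1/12)² = 1/2
CG = −√(1/2) = -0.707107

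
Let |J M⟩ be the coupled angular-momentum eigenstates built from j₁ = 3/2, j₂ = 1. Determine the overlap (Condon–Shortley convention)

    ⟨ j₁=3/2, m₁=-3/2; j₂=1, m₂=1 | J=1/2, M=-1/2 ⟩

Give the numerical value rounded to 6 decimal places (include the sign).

√[2·2!1!0!/4! · 0!3!2!0!0!1!] = √(2)
  +(−1)^2/∏(2,0,1,0,0,0)! = 1/2  (running 1/2)
⟨..|..⟩ = √(2)·(1/2) = +0.707107

+0.707107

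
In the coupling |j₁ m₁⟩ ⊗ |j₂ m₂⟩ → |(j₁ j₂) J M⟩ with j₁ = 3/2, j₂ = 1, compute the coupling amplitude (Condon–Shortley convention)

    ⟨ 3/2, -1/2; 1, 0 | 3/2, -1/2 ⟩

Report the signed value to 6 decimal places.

triangle: 1!×2!×1!/5! = 2/120
(j±m)!: 1!×2!×1!×1!×1!×2! = 4
prefactor² = (2J+1)×Δ×N² = 4/15
  k=0: +1/(0!×1!×2!×1!×0!×0!) = 1/2
  k=1: −1/(1!×0!×1!×0!×1!×1!) = -1
Σ = -1/2  ⇒  CG² = 4/15×(-1/2)² = 1/15
CG = −√(1/15) = -0.258199

-0.258199  (= −√(1/15))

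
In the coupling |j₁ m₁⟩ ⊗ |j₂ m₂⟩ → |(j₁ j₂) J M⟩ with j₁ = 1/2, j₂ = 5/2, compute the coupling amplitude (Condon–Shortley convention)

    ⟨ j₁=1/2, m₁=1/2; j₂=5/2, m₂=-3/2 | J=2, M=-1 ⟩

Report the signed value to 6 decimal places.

j₁+j₂−J=1  J+j₁−j₂=0  J−j₁+j₂=4  j₁+j₂+J+1=6
(j₁±m₁, j₂±m₂, J±M) = (1,0,1,4,1,3)
P² = 24
sum k=0..0:
  [0] +1/6 = 1/6
S = 1/6
C² = P²·S² = 2/3 ; C = +0.816497

+√(2/3) ≈ +0.816497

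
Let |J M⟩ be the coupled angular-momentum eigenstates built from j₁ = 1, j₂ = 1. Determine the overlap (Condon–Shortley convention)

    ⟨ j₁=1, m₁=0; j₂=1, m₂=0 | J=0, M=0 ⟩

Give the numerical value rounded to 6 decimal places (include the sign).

-0.577350  (= −√(1/3))

triangle: 2!*0!*0!/3! = 2/6
(j±m)!: 1!*1!*1!*1!*0!*0! = 1
prefactor² = (2J+1)*Δ*N² = 1/3
  k=1: −1/(1!*1!*0!*0!*0!*0!) = -1
Σ = -1  ⇒  CG² = 1/3*(-1)² = 1/3
CG = −√(1/3) = -0.577350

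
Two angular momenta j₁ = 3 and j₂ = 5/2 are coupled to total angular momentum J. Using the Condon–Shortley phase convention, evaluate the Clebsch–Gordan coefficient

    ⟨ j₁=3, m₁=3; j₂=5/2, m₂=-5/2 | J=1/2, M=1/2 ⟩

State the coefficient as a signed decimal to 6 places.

√[2·5!1!0!/7! · 6!0!0!5!1!0!] = √(28800/7)
  +(−1)^0/∏(0,5,0,0,1,0)! = 1/120  (running 1/120)
⟨..|..⟩ = √(28800/7)·(1/120) = +0.534522

+0.534522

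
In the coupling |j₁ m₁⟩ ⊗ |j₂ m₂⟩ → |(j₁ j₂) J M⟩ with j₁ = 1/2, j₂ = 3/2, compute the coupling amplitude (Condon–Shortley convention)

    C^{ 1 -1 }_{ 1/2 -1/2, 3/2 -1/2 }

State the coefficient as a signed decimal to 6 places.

triangle: 1!·0!·2!/4! = 2/24
(j±m)!: 0!·1!·1!·2!·0!·2! = 4
prefactor² = (2J+1)·Δ·N² = 1
  k=1: −1/(1!·0!·0!·0!·0!·2!) = -1/2
Σ = -1/2  ⇒  CG² = 1·(-1/2)² = 1/4
CG = −√(1/4) = -0.500000

-0.500000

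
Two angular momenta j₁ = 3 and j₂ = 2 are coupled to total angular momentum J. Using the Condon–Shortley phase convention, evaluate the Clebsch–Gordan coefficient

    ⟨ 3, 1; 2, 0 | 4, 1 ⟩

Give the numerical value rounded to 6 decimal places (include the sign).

j₁+j₂−J=1  J+j₁−j₂=5  J−j₁+j₂=3  j₁+j₂+J+1=10
(j₁±m₁, j₂±m₂, J±M) = (4,2,2,2,5,3)
P² = 1728/7
sum k=0..1:
  [0] +1/24 = 1/24
  [1] −1/48 = -1/48
S = 1/48
C² = P²·S² = 3/28 ; C = +0.327327

+0.327327  (= +√(3/28))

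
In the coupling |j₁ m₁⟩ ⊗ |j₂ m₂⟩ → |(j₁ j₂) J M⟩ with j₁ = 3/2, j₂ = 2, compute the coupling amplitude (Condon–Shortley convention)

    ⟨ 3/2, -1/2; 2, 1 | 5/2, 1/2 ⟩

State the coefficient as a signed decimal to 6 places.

√[6·1!2!3!/7! · 1!2!3!1!3!2!] = √(72/35)
  +(−1)^0/∏(0,1,2,3,0,0)! = 1/12  (running 1/12)
  +(−1)^1/∏(1,0,1,2,1,1)! = -1/2  (running -5/12)
⟨..|..⟩ = √(72/35)·(-5/12) = -0.597614

−√(5/14) ≈ -0.597614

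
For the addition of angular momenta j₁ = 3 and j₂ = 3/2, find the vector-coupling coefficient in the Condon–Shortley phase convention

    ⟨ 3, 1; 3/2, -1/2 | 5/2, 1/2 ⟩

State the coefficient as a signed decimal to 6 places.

−√(1/70) ≈ -0.119523

√[6·2!4!1!/8! · 4!2!1!2!3!2!] = √(288/35)
  +(−1)^0/∏(0,2,2,1,2,0)! = 1/8  (running 1/8)
  +(−1)^1/∏(1,1,1,0,3,1)! = -1/6  (running -1/24)
⟨..|..⟩ = √(288/35)·(-1/24) = -0.119523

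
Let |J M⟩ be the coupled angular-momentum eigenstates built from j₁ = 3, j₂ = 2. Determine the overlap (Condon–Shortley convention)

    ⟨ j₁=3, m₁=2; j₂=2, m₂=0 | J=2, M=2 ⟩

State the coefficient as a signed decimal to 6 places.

-0.597614  (= −√(5/14))

triangle: 3!*3!*1!/8! = 36/40320
(j±m)!: 5!*1!*2!*2!*4!*0! = 11520
prefactor² = (2J+1)*Δ*N² = 360/7
  k=1: −1/(1!*2!*0!*1!*3!*0!) = -1/12
Σ = -1/12  ⇒  CG² = 360/7*(-1/12)² = 5/14
CG = −√(5/14) = -0.597614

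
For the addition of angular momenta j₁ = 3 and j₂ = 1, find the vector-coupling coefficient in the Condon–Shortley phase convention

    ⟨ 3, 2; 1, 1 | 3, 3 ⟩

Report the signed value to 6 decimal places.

√[7·1!5!1!/8! · 5!1!2!0!6!0!] = √(3600)
  +(−1)^1/∏(1,0,0,1,5,0)! = -1/120  (running -1/120)
⟨..|..⟩ = √(3600)·(-1/120) = -0.500000

−√(1/4) = -0.500000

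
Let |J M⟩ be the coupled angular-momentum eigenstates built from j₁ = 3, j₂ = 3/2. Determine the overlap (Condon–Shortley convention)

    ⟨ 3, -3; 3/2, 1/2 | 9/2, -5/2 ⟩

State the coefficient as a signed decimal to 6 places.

+√(1/12) ≈ +0.288675

triangle: 0!·6!·3!/10! = 4320/3628800
(j±m)!: 0!·6!·2!·1!·2!·7! = 14515200
prefactor² = (2J+1)·Δ·N² = 172800
  k=0: +1/(0!·0!·6!·2!·0!·1!) = 1/1440
Σ = 1/1440  ⇒  CG² = 172800·1/1440² = 1/12
CG = +√(1/12) = +0.288675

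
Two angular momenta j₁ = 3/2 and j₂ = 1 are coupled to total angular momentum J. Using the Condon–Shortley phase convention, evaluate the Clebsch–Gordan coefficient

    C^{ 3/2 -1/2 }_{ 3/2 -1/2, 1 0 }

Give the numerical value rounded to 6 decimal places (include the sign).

√[4·1!2!1!/5! · 1!2!1!1!1!2!] = √(4/15)
  +(−1)^0/∏(0,1,2,1,0,0)! = 1/2  (running 1/2)
  +(−1)^1/∏(1,0,1,0,1,1)! = -1  (running -1/2)
⟨..|..⟩ = √(4/15)·(-1/2) = -0.258199

−√(1/15) = -0.258199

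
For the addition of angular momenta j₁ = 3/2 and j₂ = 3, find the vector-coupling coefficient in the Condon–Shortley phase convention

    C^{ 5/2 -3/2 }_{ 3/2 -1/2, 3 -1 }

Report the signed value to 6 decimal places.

−√(7/20) ≈ -0.591608

√[6·2!1!4!/8! · 1!2!2!4!1!4!] = √(576/35)
  +(−1)^1/∏(1,1,1,1,0,3)! = -1/6  (running -1/6)
  +(−1)^2/∏(2,0,0,0,1,4)! = 1/48  (running -7/48)
⟨..|..⟩ = √(576/35)·(-7/48) = -0.591608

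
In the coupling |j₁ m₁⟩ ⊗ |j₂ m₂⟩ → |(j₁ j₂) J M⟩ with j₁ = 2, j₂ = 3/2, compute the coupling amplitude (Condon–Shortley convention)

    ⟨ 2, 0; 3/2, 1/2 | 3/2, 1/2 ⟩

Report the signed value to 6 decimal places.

−√(1/5) = -0.447214

triangle: 2!·2!·1!/6! = 4/720
(j±m)!: 2!·2!·2!·1!·2!·1! = 16
prefactor² = (2J+1)·Δ·N² = 16/45
  k=1: −1/(1!·1!·1!·1!·1!·0!) = -1
  k=2: +1/(2!·0!·0!·0!·2!·1!) = 1/4
Σ = -3/4  ⇒  CG² = 16/45·(-3/4)² = 1/5
CG = −√(1/5) = -0.447214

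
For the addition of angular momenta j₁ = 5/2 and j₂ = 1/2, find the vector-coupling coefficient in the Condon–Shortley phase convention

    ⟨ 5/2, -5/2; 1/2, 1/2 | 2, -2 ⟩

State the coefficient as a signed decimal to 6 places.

j₁+j₂−J=1  J+j₁−j₂=4  J−j₁+j₂=0  j₁+j₂+J+1=6
(j₁±m₁, j₂±m₂, J±M) = (0,5,1,0,0,4)
P² = 480
sum k=1..1:
  [1] −1/24 = -1/24
S = -1/24
C² = P²·S² = 5/6 ; C = -0.912871

-0.912871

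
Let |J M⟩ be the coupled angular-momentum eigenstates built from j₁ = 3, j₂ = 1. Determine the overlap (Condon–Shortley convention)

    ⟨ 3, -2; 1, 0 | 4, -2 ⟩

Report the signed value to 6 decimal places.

j₁+j₂−J=0  J+j₁−j₂=6  J−j₁+j₂=2  j₁+j₂+J+1=9
(j₁±m₁, j₂±m₂, J±M) = (1,5,1,1,2,6)
P² = 43200/7
sum k=0..0:
  [0] +1/120 = 1/120
S = 1/120
C² = P²·S² = 3/7 ; C = +0.654654

+√(3/7) = +0.654654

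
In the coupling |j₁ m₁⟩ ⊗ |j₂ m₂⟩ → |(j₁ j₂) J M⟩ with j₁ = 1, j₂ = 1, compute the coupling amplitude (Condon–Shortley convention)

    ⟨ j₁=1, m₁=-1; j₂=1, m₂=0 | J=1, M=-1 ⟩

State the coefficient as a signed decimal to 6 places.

−√(1/2) = -0.707107

√[3·1!1!1!/4! · 0!2!1!1!0!2!] = √(1/2)
  +(−1)^1/∏(1,0,1,0,0,1)! = -1  (running -1)
⟨..|..⟩ = √(1/2)·(-1) = -0.707107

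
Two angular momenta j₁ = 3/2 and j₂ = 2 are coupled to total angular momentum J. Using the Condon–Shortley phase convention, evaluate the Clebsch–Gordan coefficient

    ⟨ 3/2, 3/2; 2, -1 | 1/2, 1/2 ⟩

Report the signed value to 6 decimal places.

√[2·3!0!1!/5! · 3!0!1!3!1!0!] = √(18/5)
  +(−1)^0/∏(0,3,0,1,0,0)! = 1/6  (running 1/6)
⟨..|..⟩ = √(18/5)·(1/6) = +0.316228

+0.316228  (= +√(1/10))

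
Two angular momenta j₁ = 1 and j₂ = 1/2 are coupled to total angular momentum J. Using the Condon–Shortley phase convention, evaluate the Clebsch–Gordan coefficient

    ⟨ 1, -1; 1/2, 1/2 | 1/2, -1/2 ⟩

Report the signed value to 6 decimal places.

-0.816497

√[2·1!1!0!/3! · 0!2!1!0!0!1!] = √(2/3)
  +(−1)^1/∏(1,0,1,0,0,0)! = -1  (running -1)
⟨..|..⟩ = √(2/3)·(-1) = -0.816497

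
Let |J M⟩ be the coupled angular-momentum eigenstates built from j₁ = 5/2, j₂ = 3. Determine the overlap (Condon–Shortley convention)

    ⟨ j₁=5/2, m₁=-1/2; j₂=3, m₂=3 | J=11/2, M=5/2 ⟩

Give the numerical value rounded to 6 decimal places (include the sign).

+0.246183  (= +√(2/33))

√[12·0!5!6!/12! · 2!3!6!0!8!3!] = √(49766400/11)
  +(−1)^0/∏(0,0,3,6,2,0)! = 1/8640  (running 1/8640)
⟨..|..⟩ = √(49766400/11)·(1/8640) = +0.246183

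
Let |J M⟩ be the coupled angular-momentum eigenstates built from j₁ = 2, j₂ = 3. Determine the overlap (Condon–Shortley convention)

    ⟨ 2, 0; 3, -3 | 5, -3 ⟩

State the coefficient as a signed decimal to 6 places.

√[11·0!4!6!/11! · 2!2!0!6!2!8!] = √(1105920)
  +(−1)^0/∏(0,0,2,0,2,6)! = 1/2880  (running 1/2880)
⟨..|..⟩ = √(1105920)·(1/2880) = +0.365148

+0.365148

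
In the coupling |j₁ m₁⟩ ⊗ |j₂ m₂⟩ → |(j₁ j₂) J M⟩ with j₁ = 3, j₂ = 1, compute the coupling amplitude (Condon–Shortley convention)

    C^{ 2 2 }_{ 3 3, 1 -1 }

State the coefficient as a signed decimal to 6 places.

+0.845154  (= +√(5/7))

√[5·2!4!0!/7! · 6!0!0!2!4!0!] = √(11520/7)
  +(−1)^0/∏(0,2,0,0,4,0)! = 1/48  (running 1/48)
⟨..|..⟩ = √(11520/7)·(1/48) = +0.845154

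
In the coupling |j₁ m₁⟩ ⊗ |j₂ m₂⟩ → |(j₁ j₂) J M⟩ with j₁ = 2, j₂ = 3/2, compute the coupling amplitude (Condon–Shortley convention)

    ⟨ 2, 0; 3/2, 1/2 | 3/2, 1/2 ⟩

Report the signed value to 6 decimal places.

-0.447214

j₁+j₂−J=2  J+j₁−j₂=2  J−j₁+j₂=1  j₁+j₂+J+1=6
(j₁±m₁, j₂±m₂, J±M) = (2,2,2,1,2,1)
P² = 16/45
sum k=1..2:
  [1] −1/1 = -1
  [2] +1/4 = 1/4
S = -3/4
C² = P²·S² = 1/5 ; C = -0.447214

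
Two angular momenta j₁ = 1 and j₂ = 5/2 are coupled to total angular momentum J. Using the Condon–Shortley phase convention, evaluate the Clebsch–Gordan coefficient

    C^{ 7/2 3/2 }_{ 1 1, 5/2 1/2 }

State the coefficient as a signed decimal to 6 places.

+0.690066

√[8·0!2!5!/8! · 2!0!3!2!5!2!] = √(1920/7)
  +(−1)^0/∏(0,0,0,3,2,2)! = 1/24  (running 1/24)
⟨..|..⟩ = √(1920/7)·(1/24) = +0.690066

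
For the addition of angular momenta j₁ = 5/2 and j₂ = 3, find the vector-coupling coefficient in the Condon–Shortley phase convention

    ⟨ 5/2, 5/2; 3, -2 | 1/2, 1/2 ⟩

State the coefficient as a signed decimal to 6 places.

+0.218218  (= +√(1/21))

√[2·5!0!1!/7! · 5!0!1!5!1!0!] = √(4800/7)
  +(−1)^0/∏(0,5,0,1,0,0)! = 1/120  (running 1/120)
⟨..|..⟩ = √(4800/7)·(1/120) = +0.218218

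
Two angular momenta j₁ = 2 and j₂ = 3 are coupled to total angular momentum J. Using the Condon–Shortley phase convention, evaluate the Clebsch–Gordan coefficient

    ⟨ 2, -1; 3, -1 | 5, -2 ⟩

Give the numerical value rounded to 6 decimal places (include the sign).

√[11·0!4!6!/11! · 1!3!2!4!3!7!] = √(41472)
  +(−1)^0/∏(0,0,3,2,1,4)! = 1/288  (running 1/288)
⟨..|..⟩ = √(41472)·(1/288) = +0.707107

+0.707107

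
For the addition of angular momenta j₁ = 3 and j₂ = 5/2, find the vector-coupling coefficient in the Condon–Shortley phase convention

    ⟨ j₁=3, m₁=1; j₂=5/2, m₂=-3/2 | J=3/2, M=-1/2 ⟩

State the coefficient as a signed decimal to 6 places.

triangle: 4!·2!·1!/8! = 48/40320
(j±m)!: 4!·2!·1!·4!·1!·2! = 2304
prefactor² = (2J+1)·Δ·N² = 384/35
  k=0: +1/(0!·4!·2!·1!·0!·0!) = 1/48
  k=1: −1/(1!·3!·1!·0!·1!·1!) = -1/6
Σ = -7/48  ⇒  CG² = 384/35·(-7/48)² = 7/30
CG = −√(7/30) = -0.483046

-0.483046  (= −√(7/30))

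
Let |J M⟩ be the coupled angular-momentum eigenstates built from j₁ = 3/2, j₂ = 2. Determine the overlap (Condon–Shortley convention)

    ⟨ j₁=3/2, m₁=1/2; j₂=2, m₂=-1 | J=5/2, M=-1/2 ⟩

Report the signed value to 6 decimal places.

+0.597614

triangle: 1!·2!·3!/7! = 12/5040
(j±m)!: 2!·1!·1!·3!·2!·3! = 144
prefactor² = (2J+1)·Δ·N² = 72/35
  k=0: +1/(0!·1!·1!·1!·1!·2!) = 1/2
  k=1: −1/(1!·0!·0!·0!·2!·3!) = -1/12
Σ = 5/12  ⇒  CG² = 72/35·5/12² = 5/14
CG = +√(5/14) = +0.597614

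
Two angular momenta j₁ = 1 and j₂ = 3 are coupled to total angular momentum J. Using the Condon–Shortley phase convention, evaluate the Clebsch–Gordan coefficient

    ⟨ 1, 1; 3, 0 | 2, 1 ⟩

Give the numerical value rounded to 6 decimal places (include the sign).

+√(1/7) = +0.377964

√[5·2!0!4!/7! · 2!0!3!3!3!1!] = √(144/7)
  +(−1)^0/∏(0,2,0,3,0,1)! = 1/12  (running 1/12)
⟨..|..⟩ = √(144/7)·(1/12) = +0.377964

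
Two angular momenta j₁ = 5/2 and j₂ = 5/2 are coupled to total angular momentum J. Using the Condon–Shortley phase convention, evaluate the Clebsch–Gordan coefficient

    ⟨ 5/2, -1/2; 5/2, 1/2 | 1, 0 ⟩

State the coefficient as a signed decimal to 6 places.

+0.119523  (= +√(1/70))

√[3·4!1!1!/7! · 2!3!3!2!1!1!] = √(72/35)
  +(−1)^2/∏(2,2,1,1,0,0)! = 1/4  (running 1/4)
  +(−1)^3/∏(3,1,0,0,1,1)! = -1/6  (running 1/12)
⟨..|..⟩ = √(72/35)·(1/12) = +0.119523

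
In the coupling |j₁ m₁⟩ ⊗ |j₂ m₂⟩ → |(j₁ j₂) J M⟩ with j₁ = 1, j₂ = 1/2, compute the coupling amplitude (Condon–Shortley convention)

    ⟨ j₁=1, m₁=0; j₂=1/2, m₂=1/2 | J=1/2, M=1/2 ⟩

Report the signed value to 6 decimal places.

-0.577350

√[2·1!1!0!/3! · 1!1!1!0!1!0!] = √(1/3)
  +(−1)^1/∏(1,0,0,0,1,0)! = -1  (running -1)
⟨..|..⟩ = √(1/3)·(-1) = -0.577350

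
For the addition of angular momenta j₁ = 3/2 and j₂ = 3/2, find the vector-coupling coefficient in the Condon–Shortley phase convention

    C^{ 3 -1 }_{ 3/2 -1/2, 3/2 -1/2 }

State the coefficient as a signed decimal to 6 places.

+0.774597  (= +√(3/5))

j₁+j₂−J=0  J+j₁−j₂=3  J−j₁+j₂=3  j₁+j₂+J+1=7
(j₁±m₁, j₂±m₂, J±M) = (1,2,1,2,2,4)
P² = 48/5
sum k=0..0:
  [0] +1/4 = 1/4
S = 1/4
C² = P²·S² = 3/5 ; C = +0.774597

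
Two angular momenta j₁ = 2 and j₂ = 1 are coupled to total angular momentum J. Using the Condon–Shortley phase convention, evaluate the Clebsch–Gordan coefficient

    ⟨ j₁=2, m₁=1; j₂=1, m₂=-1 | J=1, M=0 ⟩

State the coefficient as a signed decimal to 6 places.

+√(3/10) = +0.547723

j₁+j₂−J=2  J+j₁−j₂=2  J−j₁+j₂=0  j₁+j₂+J+1=5
(j₁±m₁, j₂±m₂, J±M) = (3,1,0,2,1,1)
P² = 6/5
sum k=0..0:
  [0] +1/2 = 1/2
S = 1/2
C² = P²·S² = 3/10 ; C = +0.547723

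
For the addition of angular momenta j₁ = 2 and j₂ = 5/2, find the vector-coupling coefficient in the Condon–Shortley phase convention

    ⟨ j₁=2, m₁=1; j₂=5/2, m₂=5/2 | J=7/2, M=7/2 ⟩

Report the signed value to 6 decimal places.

−√(5/9) = -0.745356

triangle: 1!×3!×4!/9! = 144/362880
(j±m)!: 3!×1!×5!×0!×7!×0! = 3628800
prefactor² = (2J+1)×Δ×N² = 11520
  k=1: −1/(1!×0!×0!×4!×3!×0!) = -1/144
Σ = -1/144  ⇒  CG² = 11520×(-1/144)² = 5/9
CG = −√(5/9) = -0.745356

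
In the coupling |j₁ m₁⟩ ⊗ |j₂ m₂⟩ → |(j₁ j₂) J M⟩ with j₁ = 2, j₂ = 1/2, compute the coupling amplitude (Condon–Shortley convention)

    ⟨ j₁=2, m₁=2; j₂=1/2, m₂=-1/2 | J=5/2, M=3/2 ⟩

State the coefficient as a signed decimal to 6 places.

+√(1/5) ≈ +0.447214

j₁+j₂−J=0  J+j₁−j₂=4  J−j₁+j₂=1  j₁+j₂+J+1=6
(j₁±m₁, j₂±m₂, J±M) = (4,0,0,1,4,1)
P² = 576/5
sum k=0..0:
  [0] +1/24 = 1/24
S = 1/24
C² = P²·S² = 1/5 ; C = +0.447214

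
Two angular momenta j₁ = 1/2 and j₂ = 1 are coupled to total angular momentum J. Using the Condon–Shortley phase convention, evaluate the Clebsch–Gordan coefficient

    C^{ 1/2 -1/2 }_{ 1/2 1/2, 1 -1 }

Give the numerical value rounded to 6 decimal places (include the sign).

j₁+j₂−J=1  J+j₁−j₂=0  J−j₁+j₂=1  j₁+j₂+J+1=3
(j₁±m₁, j₂±m₂, J±M) = (1,0,0,2,0,1)
P² = 2/3
sum k=0..0:
  [0] +1/1 = 1
S = 1
C² = P²·S² = 2/3 ; C = +0.816497

+0.816497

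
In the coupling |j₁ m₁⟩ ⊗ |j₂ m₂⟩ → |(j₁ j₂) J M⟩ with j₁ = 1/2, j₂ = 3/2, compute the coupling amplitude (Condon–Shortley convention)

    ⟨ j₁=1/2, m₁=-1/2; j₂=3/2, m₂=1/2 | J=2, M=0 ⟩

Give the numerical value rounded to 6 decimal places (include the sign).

+0.707107  (= +√(1/2))

√[5·0!1!3!/5! · 0!1!2!1!2!2!] = √(2)
  +(−1)^0/∏(0,0,1,2,0,1)! = 1/2  (running 1/2)
⟨..|..⟩ = √(2)·(1/2) = +0.707107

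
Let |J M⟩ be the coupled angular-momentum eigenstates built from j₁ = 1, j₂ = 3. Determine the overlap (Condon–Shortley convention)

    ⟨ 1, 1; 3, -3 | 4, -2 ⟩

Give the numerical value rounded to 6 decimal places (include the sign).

+√(1/28) = +0.188982

triangle: 0!×2!×6!/9! = 1440/362880
(j±m)!: 2!×0!×0!×6!×2!×6! = 2073600
prefactor² = (2J+1)×Δ×N² = 518400/7
  k=0: +1/(0!×0!×0!×0!×2!×6!) = 1/1440
Σ = 1/1440  ⇒  CG² = 518400/7×1/1440² = 1/28
CG = +√(1/28) = +0.188982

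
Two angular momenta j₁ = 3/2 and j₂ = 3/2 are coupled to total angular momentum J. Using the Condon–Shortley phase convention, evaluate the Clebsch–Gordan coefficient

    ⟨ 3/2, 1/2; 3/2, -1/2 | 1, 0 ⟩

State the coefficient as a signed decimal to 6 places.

-0.223607  (= −√(1/20))

triangle: 2!*1!*1!/5! = 2/120
(j±m)!: 2!*1!*1!*2!*1!*1! = 4
prefactor² = (2J+1)*Δ*N² = 1/5
  k=0: +1/(0!*2!*1!*1!*0!*0!) = 1/2
  k=1: −1/(1!*1!*0!*0!*1!*1!) = -1
Σ = -1/2  ⇒  CG² = 1/5*(-1/2)² = 1/20
CG = −√(1/20) = -0.223607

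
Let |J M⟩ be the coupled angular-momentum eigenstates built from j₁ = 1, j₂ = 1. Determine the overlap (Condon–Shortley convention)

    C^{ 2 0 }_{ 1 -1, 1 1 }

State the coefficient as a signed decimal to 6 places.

j₁+j₂−J=0  J+j₁−j₂=2  J−j₁+j₂=2  j₁+j₂+J+1=5
(j₁±m₁, j₂±m₂, J±M) = (0,2,2,0,2,2)
P² = 8/3
sum k=0..0:
  [0] +1/4 = 1/4
S = 1/4
C² = P²·S² = 1/6 ; C = +0.408248

+√(1/6) ≈ +0.408248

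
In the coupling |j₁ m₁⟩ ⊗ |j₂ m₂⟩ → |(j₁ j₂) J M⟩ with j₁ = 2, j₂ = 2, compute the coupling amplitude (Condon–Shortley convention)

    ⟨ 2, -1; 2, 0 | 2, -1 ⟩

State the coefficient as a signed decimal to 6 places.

−√(1/14) = -0.267261

j₁+j₂−J=2  J+j₁−j₂=2  J−j₁+j₂=2  j₁+j₂+J+1=7
(j₁±m₁, j₂±m₂, J±M) = (1,3,2,2,1,3)
P² = 8/7
sum k=1..2:
  [1] −1/2 = -1/2
  [2] +1/4 = 1/4
S = -1/4
C² = P²·S² = 1/14 ; C = -0.267261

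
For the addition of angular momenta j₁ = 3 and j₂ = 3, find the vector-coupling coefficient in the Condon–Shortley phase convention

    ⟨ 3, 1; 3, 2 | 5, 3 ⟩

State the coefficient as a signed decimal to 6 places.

j₁+j₂−J=1  J+j₁−j₂=5  J−j₁+j₂=5  j₁+j₂+J+1=12
(j₁±m₁, j₂±m₂, J±M) = (4,2,5,1,8,2)
P² = 153600
sum k=0..1:
  [0] +1/1440 = 1/1440
  [1] −1/576 = -1/576
S = -1/960
C² = P²·S² = 1/6 ; C = -0.408248

−√(1/6) ≈ -0.408248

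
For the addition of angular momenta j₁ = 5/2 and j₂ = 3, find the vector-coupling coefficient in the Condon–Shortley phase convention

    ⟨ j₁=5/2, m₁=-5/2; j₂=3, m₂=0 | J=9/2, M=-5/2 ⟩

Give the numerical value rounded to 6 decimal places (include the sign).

-0.615457

triangle: 1!·4!·5!/11! = 2880/39916800
(j±m)!: 0!·5!·3!·3!·2!·7! = 43545600
prefactor² = (2J+1)·Δ·N² = 345600/11
  k=1: −1/(1!·0!·4!·2!·0!·3!) = -1/288
Σ = -1/288  ⇒  CG² = 345600/11·(-1/288)² = 25/66
CG = −√(25/66) = -0.615457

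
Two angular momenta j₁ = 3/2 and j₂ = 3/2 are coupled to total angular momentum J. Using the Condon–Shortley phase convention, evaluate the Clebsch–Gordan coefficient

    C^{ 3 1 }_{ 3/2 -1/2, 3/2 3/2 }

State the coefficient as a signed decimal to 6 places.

+0.447214  (= +√(1/5))

j₁+j₂−J=0  J+j₁−j₂=3  J−j₁+j₂=3  j₁+j₂+J+1=7
(j₁±m₁, j₂±m₂, J±M) = (1,2,3,0,4,2)
P² = 144/5
sum k=0..0:
  [0] +1/12 = 1/12
S = 1/12
C² = P²·S² = 1/5 ; C = +0.447214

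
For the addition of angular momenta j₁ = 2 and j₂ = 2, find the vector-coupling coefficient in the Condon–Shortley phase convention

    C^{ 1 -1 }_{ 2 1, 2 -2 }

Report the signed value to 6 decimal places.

√[3·3!1!1!/6! · 3!1!0!4!0!2!] = √(36/5)
  +(−1)^0/∏(0,3,1,0,0,1)! = 1/6  (running 1/6)
⟨..|..⟩ = √(36/5)·(1/6) = +0.447214

+0.447214  (= +√(1/5))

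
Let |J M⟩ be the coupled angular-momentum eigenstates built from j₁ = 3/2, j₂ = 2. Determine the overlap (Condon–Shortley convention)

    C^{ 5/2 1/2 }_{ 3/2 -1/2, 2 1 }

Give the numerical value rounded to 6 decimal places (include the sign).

−√(5/14) ≈ -0.597614

triangle: 1!×2!×3!/7! = 12/5040
(j±m)!: 1!×2!×3!×1!×3!×2! = 144
prefactor² = (2J+1)×Δ×N² = 72/35
  k=0: +1/(0!×1!×2!×3!×0!×0!) = 1/12
  k=1: −1/(1!×0!×1!×2!×1!×1!) = -1/2
Σ = -5/12  ⇒  CG² = 72/35×(-5/12)² = 5/14
CG = −√(5/14) = -0.597614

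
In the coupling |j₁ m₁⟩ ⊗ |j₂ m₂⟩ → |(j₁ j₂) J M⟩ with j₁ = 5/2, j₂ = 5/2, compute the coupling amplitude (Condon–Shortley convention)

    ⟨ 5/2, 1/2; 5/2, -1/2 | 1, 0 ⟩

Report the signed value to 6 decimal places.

triangle: 4!*1!*1!/7! = 24/5040
(j±m)!: 3!*2!*2!*3!*1!*1! = 144
prefactor² = (2J+1)*Δ*N² = 72/35
  k=1: −1/(1!*3!*1!*1!*0!*0!) = -1/6
  k=2: +1/(2!*2!*0!*0!*1!*1!) = 1/4
Σ = 1/12  ⇒  CG² = 72/35*1/12² = 1/70
CG = +√(1/70) = +0.119523

+0.119523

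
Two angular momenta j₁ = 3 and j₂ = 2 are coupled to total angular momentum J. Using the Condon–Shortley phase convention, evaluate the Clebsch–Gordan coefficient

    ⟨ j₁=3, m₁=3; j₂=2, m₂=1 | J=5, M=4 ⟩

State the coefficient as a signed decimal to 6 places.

+0.632456  (= +√(2/5))

j₁+j₂−J=0  J+j₁−j₂=6  J−j₁+j₂=4  j₁+j₂+J+1=11
(j₁±m₁, j₂±m₂, J±M) = (6,0,3,1,9,1)
P² = 7464960
sum k=0..0:
  [0] +1/4320 = 1/4320
S = 1/4320
C² = P²·S² = 2/5 ; C = +0.632456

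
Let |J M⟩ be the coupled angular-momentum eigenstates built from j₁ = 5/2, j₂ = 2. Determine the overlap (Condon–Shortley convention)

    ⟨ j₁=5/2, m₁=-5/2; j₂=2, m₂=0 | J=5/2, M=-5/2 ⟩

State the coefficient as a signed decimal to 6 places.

+0.597614

j₁+j₂−J=2  J+j₁−j₂=3  J−j₁+j₂=2  j₁+j₂+J+1=8
(j₁±m₁, j₂±m₂, J±M) = (0,5,2,2,0,5)
P² = 1440/7
sum k=2..2:
  [2] +1/24 = 1/24
S = 1/24
C² = P²·S² = 5/14 ; C = +0.597614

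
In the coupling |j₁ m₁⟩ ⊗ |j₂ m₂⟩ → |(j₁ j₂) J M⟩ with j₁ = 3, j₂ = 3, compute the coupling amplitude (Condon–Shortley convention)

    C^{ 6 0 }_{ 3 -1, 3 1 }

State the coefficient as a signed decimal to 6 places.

j₁+j₂−J=0  J+j₁−j₂=6  J−j₁+j₂=6  j₁+j₂+J+1=13
(j₁±m₁, j₂±m₂, J±M) = (2,4,4,2,6,6)
P² = 99532800/77
sum k=0..0:
  [0] +1/2304 = 1/2304
S = 1/2304
C² = P²·S² = 75/308 ; C = +0.493464

+√(75/308) ≈ +0.493464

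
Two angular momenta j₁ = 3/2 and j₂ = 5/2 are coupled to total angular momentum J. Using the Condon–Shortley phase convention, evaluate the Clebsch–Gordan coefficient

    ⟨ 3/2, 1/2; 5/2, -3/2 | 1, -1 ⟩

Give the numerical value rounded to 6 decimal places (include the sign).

-0.547723  (= −√(3/10))

triangle: 3!*0!*2!/6! = 12/720
(j±m)!: 2!*1!*1!*4!*0!*2! = 96
prefactor² = (2J+1)*Δ*N² = 24/5
  k=1: −1/(1!*2!*0!*0!*0!*2!) = -1/4
Σ = -1/4  ⇒  CG² = 24/5*(-1/4)² = 3/10
CG = −√(3/10) = -0.547723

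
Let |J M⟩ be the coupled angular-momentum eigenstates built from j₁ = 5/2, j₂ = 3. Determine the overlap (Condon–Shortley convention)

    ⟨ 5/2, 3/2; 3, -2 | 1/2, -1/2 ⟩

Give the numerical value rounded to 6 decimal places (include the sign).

−√(5/21) ≈ -0.487950

√[2·5!0!1!/7! · 4!1!1!5!0!1!] = √(960/7)
  +(−1)^1/∏(1,4,0,0,0,1)! = -1/24  (running -1/24)
⟨..|..⟩ = √(960/7)·(-1/24) = -0.487950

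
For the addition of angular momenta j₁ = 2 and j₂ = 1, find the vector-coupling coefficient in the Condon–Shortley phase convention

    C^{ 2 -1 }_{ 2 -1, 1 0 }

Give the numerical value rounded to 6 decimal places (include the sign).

-0.408248  (= −√(1/6))

triangle: 1!*3!*1!/6! = 6/720
(j±m)!: 1!*3!*1!*1!*1!*3! = 36
prefactor² = (2J+1)*Δ*N² = 3/2
  k=0: +1/(0!*1!*3!*1!*0!*0!) = 1/6
  k=1: −1/(1!*0!*2!*0!*1!*1!) = -1/2
Σ = -1/3  ⇒  CG² = 3/2*(-1/3)² = 1/6
CG = −√(1/6) = -0.408248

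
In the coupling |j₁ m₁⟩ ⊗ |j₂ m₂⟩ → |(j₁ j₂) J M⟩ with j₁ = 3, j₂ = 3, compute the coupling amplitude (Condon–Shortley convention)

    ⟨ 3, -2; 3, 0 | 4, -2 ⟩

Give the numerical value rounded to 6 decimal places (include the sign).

+0.139573

√[9·2!4!4!/11! · 1!5!3!3!2!6!] = √(124416/77)
  +(−1)^1/∏(1,1,4,2,0,2)! = -1/96  (running -1/96)
  +(−1)^2/∏(2,0,3,1,1,3)! = 1/72  (running 1/288)
⟨..|..⟩ = √(124416/77)·(1/288) = +0.139573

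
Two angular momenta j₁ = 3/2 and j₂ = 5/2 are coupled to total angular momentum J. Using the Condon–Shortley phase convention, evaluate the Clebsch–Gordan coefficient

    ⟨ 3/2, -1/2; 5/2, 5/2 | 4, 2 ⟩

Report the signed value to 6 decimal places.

+√(3/28) ≈ +0.327327

√[9·0!3!5!/9! · 1!2!5!0!6!2!] = √(43200/7)
  +(−1)^0/∏(0,0,2,5,1,0)! = 1/240  (running 1/240)
⟨..|..⟩ = √(43200/7)·(1/240) = +0.327327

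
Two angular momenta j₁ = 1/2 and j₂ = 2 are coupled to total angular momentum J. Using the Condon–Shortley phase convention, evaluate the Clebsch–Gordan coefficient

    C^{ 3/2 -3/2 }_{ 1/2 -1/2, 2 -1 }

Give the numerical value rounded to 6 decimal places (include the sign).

−√(1/5) = -0.447214

j₁+j₂−J=1  J+j₁−j₂=0  J−j₁+j₂=3  j₁+j₂+J+1=5
(j₁±m₁, j₂±m₂, J±M) = (0,1,1,3,0,3)
P² = 36/5
sum k=1..1:
  [1] −1/6 = -1/6
S = -1/6
C² = P²·S² = 1/5 ; C = -0.447214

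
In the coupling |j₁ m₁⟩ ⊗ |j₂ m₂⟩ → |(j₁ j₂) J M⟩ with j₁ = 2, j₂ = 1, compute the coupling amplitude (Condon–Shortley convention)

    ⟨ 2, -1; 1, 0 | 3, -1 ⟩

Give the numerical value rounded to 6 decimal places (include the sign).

+√(8/15) = +0.730297

√[7·0!4!2!/7! · 1!3!1!1!2!4!] = √(96/5)
  +(−1)^0/∏(0,0,3,1,1,1)! = 1/6  (running 1/6)
⟨..|..⟩ = √(96/5)·(1/6) = +0.730297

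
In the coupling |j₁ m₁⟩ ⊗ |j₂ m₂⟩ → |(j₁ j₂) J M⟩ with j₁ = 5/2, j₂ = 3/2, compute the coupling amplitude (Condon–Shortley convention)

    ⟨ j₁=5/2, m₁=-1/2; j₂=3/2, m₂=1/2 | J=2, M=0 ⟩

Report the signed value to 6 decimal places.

triangle: 2!·3!·1!/7! = 12/5040
(j±m)!: 2!·3!·2!·1!·2!·2! = 96
prefactor² = (2J+1)·Δ·N² = 8/7
  k=1: −1/(1!·1!·2!·1!·1!·0!) = -1/2
  k=2: +1/(2!·0!·1!·0!·2!·1!) = 1/4
Σ = -1/4  ⇒  CG² = 8/7·(-1/4)² = 1/14
CG = −√(1/14) = -0.267261

-0.267261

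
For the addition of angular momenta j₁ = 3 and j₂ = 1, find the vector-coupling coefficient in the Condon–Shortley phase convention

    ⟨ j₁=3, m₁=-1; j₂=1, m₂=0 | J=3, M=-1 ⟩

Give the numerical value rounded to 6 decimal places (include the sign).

-0.288675  (= −√(1/12))

j₁+j₂−J=1  J+j₁−j₂=5  J−j₁+j₂=1  j₁+j₂+J+1=8
(j₁±m₁, j₂±m₂, J±M) = (2,4,1,1,2,4)
P² = 48
sum k=0..1:
  [0] +1/24 = 1/24
  [1] −1/12 = -1/12
S = -1/24
C² = P²·S² = 1/12 ; C = -0.288675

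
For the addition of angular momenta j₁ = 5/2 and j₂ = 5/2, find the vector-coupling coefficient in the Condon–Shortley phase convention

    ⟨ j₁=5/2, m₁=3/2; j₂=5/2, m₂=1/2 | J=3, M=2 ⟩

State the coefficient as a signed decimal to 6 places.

triangle: 2!*3!*3!/9! = 72/362880
(j±m)!: 4!*1!*3!*2!*5!*1! = 34560
prefactor² = (2J+1)*Δ*N² = 48
  k=0: +1/(0!*2!*1!*3!*2!*0!) = 1/24
  k=1: −1/(1!*1!*0!*2!*3!*1!) = -1/12
Σ = -1/24  ⇒  CG² = 48*(-1/24)² = 1/12
CG = −√(1/12) = -0.288675

−√(1/12) = -0.288675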